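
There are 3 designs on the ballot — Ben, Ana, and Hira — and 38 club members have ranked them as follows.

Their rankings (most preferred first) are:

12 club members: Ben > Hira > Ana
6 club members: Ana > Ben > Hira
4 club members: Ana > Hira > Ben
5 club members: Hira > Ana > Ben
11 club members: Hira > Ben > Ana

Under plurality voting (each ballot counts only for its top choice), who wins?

Hira

First-place vote totals:
  Ben: 12
  Ana: 10
  Hira: 16
Hira has the most first-place votes.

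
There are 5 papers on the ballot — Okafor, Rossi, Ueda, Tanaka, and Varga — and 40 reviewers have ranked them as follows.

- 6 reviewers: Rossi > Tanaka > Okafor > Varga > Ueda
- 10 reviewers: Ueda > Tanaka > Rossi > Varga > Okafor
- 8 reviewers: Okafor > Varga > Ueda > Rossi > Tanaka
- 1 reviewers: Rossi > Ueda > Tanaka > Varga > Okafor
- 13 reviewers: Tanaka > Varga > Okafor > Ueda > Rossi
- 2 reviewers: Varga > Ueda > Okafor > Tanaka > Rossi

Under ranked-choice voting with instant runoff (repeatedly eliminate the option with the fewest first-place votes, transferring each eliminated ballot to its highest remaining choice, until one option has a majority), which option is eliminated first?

Varga

Round 1: Tanaka 13, Ueda 10, Okafor 8, Rossi 7, Varga 2. Varga has the fewest and is eliminated.
Round 2: Tanaka 13, Ueda 12, Okafor 8, Rossi 7. Rossi has the fewest and is eliminated.
Round 3: Tanaka 19, Ueda 13, Okafor 8. Okafor has the fewest and is eliminated.
Round 4: Ueda 21, Tanaka 19. Ueda has a majority.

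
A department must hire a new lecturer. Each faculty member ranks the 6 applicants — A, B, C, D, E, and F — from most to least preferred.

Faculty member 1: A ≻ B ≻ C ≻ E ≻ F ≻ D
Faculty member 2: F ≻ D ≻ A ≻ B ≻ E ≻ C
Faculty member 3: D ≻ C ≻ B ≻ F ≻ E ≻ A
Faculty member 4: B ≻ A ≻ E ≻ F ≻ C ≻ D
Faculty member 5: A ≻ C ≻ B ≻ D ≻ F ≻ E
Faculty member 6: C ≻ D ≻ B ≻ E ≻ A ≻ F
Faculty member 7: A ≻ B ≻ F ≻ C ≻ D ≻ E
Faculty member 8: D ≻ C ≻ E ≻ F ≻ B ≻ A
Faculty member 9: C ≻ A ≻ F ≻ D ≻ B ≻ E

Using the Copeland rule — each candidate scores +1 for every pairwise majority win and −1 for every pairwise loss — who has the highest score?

A

Pairwise results:
  A vs B: A wins 5–4.
  A vs C: A wins 5–4.
  A vs D: A wins 5–4.
  A vs E: A wins 6–3.
  A vs F: A wins 6–3.
  B vs C: C wins 5–4.
  B vs D: D wins 5–4.
  B vs E: B wins 8–1.
  B vs F: B wins 6–3.
  C vs D: C wins 6–3.
  C vs E: C wins 7–2.
  C vs F: C wins 6–3.
  D vs E: D wins 7–2.
  D vs F: F wins 5–4.
  E vs F: F wins 5–4.
Copeland scores (wins − losses):
  A: 5 − 0 = 5
  B: 2 − 3 = -1
  C: 4 − 1 = 3
  D: 2 − 3 = -1
  E: 0 − 5 = -5
  F: 2 − 3 = -1
A has the best Copeland score.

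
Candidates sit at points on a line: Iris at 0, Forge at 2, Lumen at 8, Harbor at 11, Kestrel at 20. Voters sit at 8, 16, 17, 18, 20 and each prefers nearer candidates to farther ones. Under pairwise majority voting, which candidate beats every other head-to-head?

Kestrel

With single-peaked preferences on a line, the Condorcet winner is the candidate closest to the median voter.
The median voter (position 17) is closest to Kestrel at 20.
Check: Kestrel vs Harbor — voters closer to Kestrel: 4 of 5.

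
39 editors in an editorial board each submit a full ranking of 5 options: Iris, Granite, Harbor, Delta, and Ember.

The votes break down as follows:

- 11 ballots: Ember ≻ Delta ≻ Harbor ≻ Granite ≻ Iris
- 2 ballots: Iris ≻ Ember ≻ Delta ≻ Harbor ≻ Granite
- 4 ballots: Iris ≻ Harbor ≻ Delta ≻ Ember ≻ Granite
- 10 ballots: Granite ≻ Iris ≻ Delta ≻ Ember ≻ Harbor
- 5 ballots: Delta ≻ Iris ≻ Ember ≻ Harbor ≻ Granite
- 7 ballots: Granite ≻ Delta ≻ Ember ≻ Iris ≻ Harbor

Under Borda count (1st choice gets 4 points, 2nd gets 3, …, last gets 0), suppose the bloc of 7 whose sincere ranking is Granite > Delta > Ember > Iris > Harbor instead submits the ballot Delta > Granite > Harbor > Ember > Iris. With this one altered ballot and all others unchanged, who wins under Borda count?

Borda totals with the altered ballot: Iris 69, Granite 72, Harbor 55, Delta 113, Ember 81.
The winner is unchanged: still Delta.

Delta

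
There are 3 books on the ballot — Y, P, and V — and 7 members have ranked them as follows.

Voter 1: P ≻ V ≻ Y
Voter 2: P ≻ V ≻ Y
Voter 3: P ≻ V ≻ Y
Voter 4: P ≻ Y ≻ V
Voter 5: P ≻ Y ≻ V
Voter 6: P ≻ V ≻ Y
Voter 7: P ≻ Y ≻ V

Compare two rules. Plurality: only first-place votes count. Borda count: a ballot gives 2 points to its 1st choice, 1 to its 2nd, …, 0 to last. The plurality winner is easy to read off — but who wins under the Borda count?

Plurality first-place counts: Y 0, P 7, V 0 → P.
Borda totals: Y 3, P 14, V 4 → P.

P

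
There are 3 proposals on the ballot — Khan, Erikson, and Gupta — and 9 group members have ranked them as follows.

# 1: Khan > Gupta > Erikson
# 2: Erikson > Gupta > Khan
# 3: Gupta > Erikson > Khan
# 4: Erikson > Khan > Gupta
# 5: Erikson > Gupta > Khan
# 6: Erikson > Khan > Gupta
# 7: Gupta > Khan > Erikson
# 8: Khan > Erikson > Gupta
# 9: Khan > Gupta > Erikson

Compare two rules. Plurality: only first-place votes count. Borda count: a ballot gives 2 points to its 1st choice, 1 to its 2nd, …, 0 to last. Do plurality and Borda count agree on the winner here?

Yes

Plurality first-place counts: Khan 3, Erikson 4, Gupta 2 → Erikson.
Borda totals: Khan 9, Erikson 10, Gupta 8 → Erikson.
The two rules agree on Erikson.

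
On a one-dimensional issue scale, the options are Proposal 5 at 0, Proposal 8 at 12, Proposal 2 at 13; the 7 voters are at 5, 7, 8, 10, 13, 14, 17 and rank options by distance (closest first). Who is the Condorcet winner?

Proposal 8

With single-peaked preferences on a line, the Condorcet winner is the candidate closest to the median voter.
The median voter (position 10) is closest to Proposal 8 at 12.
Check: Proposal 8 vs Proposal 5 — voters closer to Proposal 8: 6 of 7.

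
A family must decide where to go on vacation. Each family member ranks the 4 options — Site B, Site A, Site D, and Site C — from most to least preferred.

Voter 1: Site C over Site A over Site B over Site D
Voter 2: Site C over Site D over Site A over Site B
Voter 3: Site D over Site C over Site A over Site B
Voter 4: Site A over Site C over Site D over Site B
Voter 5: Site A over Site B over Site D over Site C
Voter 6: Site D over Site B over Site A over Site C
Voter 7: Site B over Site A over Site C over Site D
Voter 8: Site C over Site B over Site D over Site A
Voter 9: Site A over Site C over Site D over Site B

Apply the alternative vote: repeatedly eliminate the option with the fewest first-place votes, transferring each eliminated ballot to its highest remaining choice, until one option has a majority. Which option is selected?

Round 1: Site A 3, Site C 3, Site D 2, Site B 1. Site B has the fewest and is eliminated.
Round 2: Site A 4, Site C 3, Site D 2. Site D has the fewest and is eliminated.
Round 3: Site A 5, Site C 4. Site A has a majority.

Site A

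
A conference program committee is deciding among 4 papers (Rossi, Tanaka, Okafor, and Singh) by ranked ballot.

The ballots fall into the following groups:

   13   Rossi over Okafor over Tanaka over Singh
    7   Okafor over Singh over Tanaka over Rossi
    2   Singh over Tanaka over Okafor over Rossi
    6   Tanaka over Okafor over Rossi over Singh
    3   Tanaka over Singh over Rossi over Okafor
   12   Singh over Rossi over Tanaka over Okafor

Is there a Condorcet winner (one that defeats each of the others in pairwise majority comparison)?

Head-to-head results (43 voters total):
Rossi vs Tanaka: Rossi wins 25–18.
Rossi vs Okafor: Rossi wins 28–15.
Rossi vs Singh: Singh wins 24–19.
Tanaka vs Okafor: Tanaka wins 23–20.
Tanaka vs Singh: Tanaka wins 22–21.
Okafor vs Singh: Okafor wins 26–17.
No candidate beats all others: Rossi beats Tanaka beats Singh beats Rossi, a majority cycle.

No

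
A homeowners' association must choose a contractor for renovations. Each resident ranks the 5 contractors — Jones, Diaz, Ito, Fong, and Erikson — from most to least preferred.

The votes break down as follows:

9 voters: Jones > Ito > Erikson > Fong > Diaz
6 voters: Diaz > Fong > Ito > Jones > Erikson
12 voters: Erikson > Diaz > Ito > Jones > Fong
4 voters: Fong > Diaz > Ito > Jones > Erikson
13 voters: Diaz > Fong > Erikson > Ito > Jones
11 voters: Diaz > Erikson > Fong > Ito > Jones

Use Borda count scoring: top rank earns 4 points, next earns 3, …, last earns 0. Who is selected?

Borda scores:
  Jones: 9·4 + 6·1 + 12·1 + 4·1 + 13·0 + 11·0 = 58
  Diaz: 9·0 + 6·4 + 12·3 + 4·3 + 13·4 + 11·4 = 168
  Ito: 9·3 + 6·2 + 12·2 + 4·2 + 13·1 + 11·1 = 95
  Fong: 9·1 + 6·3 + 12·0 + 4·4 + 13·3 + 11·2 = 104
  Erikson: 9·2 + 6·0 + 12·4 + 4·0 + 13·2 + 11·3 = 125
Diaz has the highest total.

Diaz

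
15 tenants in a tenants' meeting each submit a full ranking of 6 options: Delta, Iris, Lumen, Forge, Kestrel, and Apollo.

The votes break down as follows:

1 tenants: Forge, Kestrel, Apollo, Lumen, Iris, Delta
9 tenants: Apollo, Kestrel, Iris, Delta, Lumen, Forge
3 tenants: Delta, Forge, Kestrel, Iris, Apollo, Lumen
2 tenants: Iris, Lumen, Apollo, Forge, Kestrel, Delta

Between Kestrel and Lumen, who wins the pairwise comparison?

Kestrel

Ballots ranking Kestrel above Lumen: 1+9+3 = 13.
Ballots ranking Lumen above Kestrel: 2.
Kestrel wins the head-to-head, 13–2.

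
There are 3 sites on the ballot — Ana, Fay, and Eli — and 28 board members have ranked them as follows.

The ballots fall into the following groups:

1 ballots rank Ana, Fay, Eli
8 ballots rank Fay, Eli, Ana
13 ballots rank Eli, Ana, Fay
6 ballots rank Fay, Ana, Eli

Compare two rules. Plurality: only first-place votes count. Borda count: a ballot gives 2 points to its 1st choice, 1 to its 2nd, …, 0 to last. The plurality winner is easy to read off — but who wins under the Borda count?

Plurality first-place counts: Ana 1, Fay 14, Eli 13 → Fay.
Borda totals: Ana 21, Fay 29, Eli 34 → Eli.

Eli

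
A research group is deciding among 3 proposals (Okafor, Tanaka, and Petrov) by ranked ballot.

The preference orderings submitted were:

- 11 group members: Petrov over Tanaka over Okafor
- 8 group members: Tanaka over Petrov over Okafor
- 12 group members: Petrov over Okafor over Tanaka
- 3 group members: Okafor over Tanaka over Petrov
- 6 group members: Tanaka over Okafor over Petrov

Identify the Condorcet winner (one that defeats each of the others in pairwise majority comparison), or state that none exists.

Petrov

Head-to-head results (40 voters total):
Okafor vs Tanaka: Tanaka wins 25–15.
Okafor vs Petrov: Petrov wins 31–9.
Tanaka vs Petrov: Petrov wins 23–17.
Petrov beats each rival — Okafor (31–9), Tanaka (23–17) — so Petrov is the Condorcet winner.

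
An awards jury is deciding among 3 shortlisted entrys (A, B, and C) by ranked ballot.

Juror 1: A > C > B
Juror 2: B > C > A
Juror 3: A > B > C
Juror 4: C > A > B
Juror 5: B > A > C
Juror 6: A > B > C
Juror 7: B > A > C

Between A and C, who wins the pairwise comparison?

Ballots ranking A above C: 5.
Ballots ranking C above A: 2.
A wins the head-to-head, 5–2.

A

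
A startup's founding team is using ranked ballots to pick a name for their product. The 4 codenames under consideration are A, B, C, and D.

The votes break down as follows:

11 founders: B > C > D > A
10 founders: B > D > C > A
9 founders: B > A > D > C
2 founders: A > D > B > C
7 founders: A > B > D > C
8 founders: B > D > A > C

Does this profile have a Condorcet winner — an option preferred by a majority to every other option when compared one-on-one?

Yes

Head-to-head results (47 voters total):
A vs B: B wins 38–9.
A vs C: A wins 26–21.
A vs D: D wins 29–18.
B vs C: B wins 47–0.
B vs D: B wins 45–2.
C vs D: D wins 36–11.
B beats each rival — A (38–9), C (47–0), D (45–2) — so B is the Condorcet winner.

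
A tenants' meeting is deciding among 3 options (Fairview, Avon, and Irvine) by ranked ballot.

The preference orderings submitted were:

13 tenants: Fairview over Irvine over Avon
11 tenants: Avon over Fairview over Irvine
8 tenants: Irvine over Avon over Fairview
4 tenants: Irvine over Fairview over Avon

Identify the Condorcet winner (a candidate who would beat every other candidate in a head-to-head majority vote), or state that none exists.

Head-to-head results (36 voters total):
Fairview vs Avon: Avon wins 19–17.
Fairview vs Irvine: Fairview wins 24–12.
Avon vs Irvine: Irvine wins 25–11.
No candidate beats all others: Fairview beats Irvine beats Avon beats Fairview, a majority cycle.

There is no Condorcet winner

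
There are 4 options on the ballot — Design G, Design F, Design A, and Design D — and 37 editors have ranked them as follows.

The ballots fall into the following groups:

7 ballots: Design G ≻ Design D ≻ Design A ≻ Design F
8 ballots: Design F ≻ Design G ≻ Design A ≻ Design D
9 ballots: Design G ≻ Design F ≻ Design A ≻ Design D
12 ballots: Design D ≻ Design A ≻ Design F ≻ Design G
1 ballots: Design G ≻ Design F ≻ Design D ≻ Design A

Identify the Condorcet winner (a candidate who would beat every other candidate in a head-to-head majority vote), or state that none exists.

No Condorcet winner

Head-to-head results (37 voters total):
Design G vs Design F: Design F wins 20–17.
Design G vs Design A: Design G wins 25–12.
Design G vs Design D: Design G wins 25–12.
Design F vs Design A: Design A wins 19–18.
Design F vs Design D: Design D wins 19–18.
Design A vs Design D: Design D wins 20–17.
No candidate beats all others: Design G beats Design A beats Design F beats Design G, a majority cycle.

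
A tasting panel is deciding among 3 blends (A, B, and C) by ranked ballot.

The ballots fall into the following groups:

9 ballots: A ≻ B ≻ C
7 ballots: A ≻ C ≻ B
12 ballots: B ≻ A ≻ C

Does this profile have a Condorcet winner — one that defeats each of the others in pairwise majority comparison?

Head-to-head results (28 voters total):
A vs B: A wins 16–12.
A vs C: A wins 28–0.
B vs C: B wins 21–7.
A beats each rival — B (16–12), C (28–0) — so A is the Condorcet winner.

Yes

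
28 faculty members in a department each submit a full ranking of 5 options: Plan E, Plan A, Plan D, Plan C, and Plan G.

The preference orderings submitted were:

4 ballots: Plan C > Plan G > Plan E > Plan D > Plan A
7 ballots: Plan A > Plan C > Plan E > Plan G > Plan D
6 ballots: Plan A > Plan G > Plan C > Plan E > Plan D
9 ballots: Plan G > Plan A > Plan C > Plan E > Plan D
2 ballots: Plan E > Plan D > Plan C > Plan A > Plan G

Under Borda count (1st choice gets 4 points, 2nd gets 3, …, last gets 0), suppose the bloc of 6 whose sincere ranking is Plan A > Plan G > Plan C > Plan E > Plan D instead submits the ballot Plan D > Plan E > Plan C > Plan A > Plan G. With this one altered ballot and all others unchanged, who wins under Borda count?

Borda totals with the altered ballot: Plan E 57, Plan A 63, Plan D 34, Plan C 71, Plan G 55.
The switch changes the winner from Plan A to Plan C.

Plan C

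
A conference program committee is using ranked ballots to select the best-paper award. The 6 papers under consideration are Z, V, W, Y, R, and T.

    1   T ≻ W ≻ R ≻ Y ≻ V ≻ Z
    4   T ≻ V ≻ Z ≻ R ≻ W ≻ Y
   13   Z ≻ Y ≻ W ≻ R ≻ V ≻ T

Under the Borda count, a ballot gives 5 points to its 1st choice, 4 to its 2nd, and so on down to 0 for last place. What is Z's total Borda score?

Borda scores:
  Z: 0 + 4·3 + 13·5 = 77
  V: 1 + 4·4 + 13·1 = 30
  W: 4 + 4·1 + 13·3 = 47
  Y: 2 + 4·0 + 13·4 = 54
  R: 3 + 4·2 + 13·2 = 37
  T: 5 + 4·5 + 13·0 = 25

77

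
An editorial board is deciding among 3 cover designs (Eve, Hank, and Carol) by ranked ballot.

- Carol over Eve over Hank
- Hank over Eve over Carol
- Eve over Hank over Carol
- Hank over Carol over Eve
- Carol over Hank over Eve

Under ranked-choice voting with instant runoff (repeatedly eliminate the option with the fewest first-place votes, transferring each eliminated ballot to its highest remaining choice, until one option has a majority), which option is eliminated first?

Eve

Round 1: Hank 2, Carol 2, Eve 1. Eve has the fewest and is eliminated.
Round 2: Hank 3, Carol 2. Hank has a majority.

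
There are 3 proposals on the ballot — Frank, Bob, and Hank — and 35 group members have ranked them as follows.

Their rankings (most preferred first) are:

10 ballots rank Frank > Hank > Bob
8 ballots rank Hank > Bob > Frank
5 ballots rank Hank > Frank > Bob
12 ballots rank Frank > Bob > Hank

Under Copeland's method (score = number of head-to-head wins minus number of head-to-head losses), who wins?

Frank

Pairwise results:
  Frank vs Bob: Frank wins 27–8.
  Frank vs Hank: Frank wins 22–13.
  Bob vs Hank: Hank wins 23–12.
Copeland scores (wins − losses):
  Frank: 2 − 0 = 2
  Bob: 0 − 2 = -2
  Hank: 1 − 1 = 0
Frank has the best Copeland score.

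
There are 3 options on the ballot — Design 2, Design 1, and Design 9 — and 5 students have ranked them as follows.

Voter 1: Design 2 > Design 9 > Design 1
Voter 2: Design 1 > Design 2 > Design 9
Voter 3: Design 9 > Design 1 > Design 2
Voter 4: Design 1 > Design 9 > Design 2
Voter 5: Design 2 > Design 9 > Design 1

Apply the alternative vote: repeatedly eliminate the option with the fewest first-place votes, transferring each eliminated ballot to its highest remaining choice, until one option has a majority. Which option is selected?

Round 1: Design 2 2, Design 1 2, Design 9 1. Design 9 has the fewest and is eliminated.
Round 2: Design 1 3, Design 2 2. Design 1 has a majority.

Design 1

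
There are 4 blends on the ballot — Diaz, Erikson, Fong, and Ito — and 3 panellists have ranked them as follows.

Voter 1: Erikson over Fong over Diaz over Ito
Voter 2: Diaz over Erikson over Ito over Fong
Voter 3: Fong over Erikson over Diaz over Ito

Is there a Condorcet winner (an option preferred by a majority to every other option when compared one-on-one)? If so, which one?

Erikson

Head-to-head results (3 voters total):
Diaz vs Erikson: Erikson wins 2–1.
Diaz vs Fong: Fong wins 2–1.
Diaz vs Ito: Diaz wins 3–0.
Erikson vs Fong: Erikson wins 2–1.
Erikson vs Ito: Erikson wins 3–0.
Fong vs Ito: Fong wins 2–1.
Erikson beats each rival — Diaz (2–1), Fong (2–1), Ito (3–0) — so Erikson is the Condorcet winner.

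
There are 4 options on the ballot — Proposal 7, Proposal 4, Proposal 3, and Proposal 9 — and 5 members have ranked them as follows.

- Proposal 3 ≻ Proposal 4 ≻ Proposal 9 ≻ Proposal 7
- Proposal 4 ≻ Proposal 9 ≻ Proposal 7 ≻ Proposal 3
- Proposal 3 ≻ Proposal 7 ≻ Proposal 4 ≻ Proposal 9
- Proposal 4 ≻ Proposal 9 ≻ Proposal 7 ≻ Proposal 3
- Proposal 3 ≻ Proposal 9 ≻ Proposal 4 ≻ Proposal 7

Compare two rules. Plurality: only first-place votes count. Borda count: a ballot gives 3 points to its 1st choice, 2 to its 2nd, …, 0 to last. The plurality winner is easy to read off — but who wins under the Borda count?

Proposal 4

Plurality first-place counts: Proposal 7 0, Proposal 4 2, Proposal 3 3, Proposal 9 0 → Proposal 3.
Borda totals: Proposal 7 4, Proposal 4 10, Proposal 3 9, Proposal 9 7 → Proposal 4.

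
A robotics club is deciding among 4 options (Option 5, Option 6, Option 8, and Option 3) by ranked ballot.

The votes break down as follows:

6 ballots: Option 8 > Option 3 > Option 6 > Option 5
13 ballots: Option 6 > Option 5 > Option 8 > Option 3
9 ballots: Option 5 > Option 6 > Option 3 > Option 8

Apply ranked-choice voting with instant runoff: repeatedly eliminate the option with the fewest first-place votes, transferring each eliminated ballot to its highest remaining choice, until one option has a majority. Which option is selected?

Option 6

Round 1: Option 6 13, Option 5 9, Option 8 6, Option 3 0. Option 3 has the fewest and is eliminated.
Round 2: Option 6 13, Option 5 9, Option 8 6. Option 8 has the fewest and is eliminated.
Round 3: Option 6 19, Option 5 9. Option 6 has a majority.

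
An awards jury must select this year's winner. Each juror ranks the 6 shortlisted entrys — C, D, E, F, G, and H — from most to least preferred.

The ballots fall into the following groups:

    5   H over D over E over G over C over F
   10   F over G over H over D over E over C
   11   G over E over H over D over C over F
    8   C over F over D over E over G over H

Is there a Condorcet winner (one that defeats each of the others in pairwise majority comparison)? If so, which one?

No Condorcet winner

Head-to-head results (34 voters total):
C vs D: D wins 26–8.
C vs E: E wins 26–8.
C vs F: C wins 24–10.
C vs G: G wins 26–8.
C vs H: H wins 26–8.
D vs E: D wins 23–11.
D vs F: F wins 18–16.
D vs G: G wins 21–13.
D vs H: H wins 26–8.
E vs F: F wins 18–16.
E vs G: G wins 21–13.
E vs H: E wins 19–15.
F vs G: F wins 18–16.
F vs H: F wins 18–16.
G vs H: G wins 29–5.
No candidate beats all others: C beats F beats D beats C, a majority cycle.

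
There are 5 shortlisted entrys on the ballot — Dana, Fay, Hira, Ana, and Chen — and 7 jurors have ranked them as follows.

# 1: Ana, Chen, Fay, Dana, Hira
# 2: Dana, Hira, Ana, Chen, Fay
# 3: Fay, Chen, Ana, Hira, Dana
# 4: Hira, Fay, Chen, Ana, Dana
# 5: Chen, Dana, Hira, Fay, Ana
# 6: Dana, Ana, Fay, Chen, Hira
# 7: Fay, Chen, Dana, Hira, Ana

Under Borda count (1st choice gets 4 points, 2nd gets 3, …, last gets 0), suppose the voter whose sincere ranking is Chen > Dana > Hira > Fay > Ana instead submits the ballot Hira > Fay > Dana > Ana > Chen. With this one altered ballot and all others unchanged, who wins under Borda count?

Borda totals with the altered ballot: Dana 13, Fay 18, Hira 13, Ana 13, Chen 13.
The switch changes the winner from Chen to Fay.

Fay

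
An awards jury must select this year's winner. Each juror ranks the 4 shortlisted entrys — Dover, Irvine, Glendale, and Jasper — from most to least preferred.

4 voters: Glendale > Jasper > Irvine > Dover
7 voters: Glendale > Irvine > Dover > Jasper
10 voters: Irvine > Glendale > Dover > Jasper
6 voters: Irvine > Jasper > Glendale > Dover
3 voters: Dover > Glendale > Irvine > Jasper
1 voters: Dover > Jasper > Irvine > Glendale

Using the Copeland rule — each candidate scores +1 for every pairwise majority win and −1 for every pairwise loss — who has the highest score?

Irvine

Pairwise results:
  Dover vs Irvine: Irvine wins 27–4.
  Dover vs Glendale: Glendale wins 27–4.
  Dover vs Jasper: Dover wins 21–10.
  Irvine vs Glendale: Irvine wins 17–14.
  Irvine vs Jasper: Irvine wins 26–5.
  Glendale vs Jasper: Glendale wins 24–7.
Copeland scores (wins − losses):
  Dover: 1 − 2 = -1
  Irvine: 3 − 0 = 3
  Glendale: 2 − 1 = 1
  Jasper: 0 − 3 = -3
Irvine has the best Copeland score.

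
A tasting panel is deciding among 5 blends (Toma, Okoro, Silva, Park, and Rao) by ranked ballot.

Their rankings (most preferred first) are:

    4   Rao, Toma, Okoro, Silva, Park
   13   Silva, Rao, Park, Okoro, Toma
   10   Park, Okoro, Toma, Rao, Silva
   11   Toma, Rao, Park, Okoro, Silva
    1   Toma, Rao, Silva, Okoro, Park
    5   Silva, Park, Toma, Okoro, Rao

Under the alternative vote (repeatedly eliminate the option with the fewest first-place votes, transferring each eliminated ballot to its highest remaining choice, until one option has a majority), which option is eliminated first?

Okoro

Round 1: Silva 18, Toma 12, Park 10, Rao 4, Okoro 0. Okoro has the fewest and is eliminated.
Round 2: Silva 18, Toma 12, Park 10, Rao 4. Rao has the fewest and is eliminated.
Round 3: Silva 18, Toma 16, Park 10. Park has the fewest and is eliminated.
Round 4: Toma 26, Silva 18. Toma has a majority.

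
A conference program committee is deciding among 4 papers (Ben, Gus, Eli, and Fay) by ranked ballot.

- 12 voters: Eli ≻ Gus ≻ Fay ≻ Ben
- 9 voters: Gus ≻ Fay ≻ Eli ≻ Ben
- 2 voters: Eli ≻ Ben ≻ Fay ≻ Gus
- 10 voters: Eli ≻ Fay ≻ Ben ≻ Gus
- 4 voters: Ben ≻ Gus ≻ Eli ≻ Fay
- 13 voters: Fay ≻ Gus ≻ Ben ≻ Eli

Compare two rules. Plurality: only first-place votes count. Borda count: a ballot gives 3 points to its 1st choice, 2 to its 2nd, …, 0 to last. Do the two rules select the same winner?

Plurality first-place counts: Ben 4, Gus 9, Eli 24, Fay 13 → Eli.
Borda totals: Ben 39, Gus 85, Eli 85, Fay 91 → Fay.
The two rules disagree: plurality picks Eli, Borda picks Fay.

No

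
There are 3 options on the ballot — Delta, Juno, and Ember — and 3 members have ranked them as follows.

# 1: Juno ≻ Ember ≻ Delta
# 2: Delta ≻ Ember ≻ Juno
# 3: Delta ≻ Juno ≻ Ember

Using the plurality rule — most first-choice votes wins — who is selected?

First-place vote totals:
  Delta: 2
  Juno: 1
  Ember: 0
Delta has the most first-place votes.

Delta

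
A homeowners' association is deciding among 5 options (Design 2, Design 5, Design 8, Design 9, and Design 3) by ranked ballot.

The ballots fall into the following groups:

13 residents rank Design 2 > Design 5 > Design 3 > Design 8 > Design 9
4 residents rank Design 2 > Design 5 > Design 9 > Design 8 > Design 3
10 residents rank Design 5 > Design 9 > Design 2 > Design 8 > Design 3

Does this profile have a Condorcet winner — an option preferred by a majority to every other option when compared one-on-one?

Yes

Head-to-head results (27 voters total):
Design 2 vs Design 5: Design 2 wins 17–10.
Design 2 vs Design 8: Design 2 wins 27–0.
Design 2 vs Design 9: Design 2 wins 17–10.
Design 2 vs Design 3: Design 2 wins 27–0.
Design 5 vs Design 8: Design 5 wins 27–0.
Design 5 vs Design 9: Design 5 wins 27–0.
Design 5 vs Design 3: Design 5 wins 27–0.
Design 8 vs Design 9: Design 9 wins 14–13.
Design 8 vs Design 3: Design 8 wins 14–13.
Design 9 vs Design 3: Design 9 wins 14–13.
Design 2 beats each rival — Design 5 (17–10), Design 8 (27–0), Design 9 (17–10), Design 3 (27–0) — so Design 2 is the Condorcet winner.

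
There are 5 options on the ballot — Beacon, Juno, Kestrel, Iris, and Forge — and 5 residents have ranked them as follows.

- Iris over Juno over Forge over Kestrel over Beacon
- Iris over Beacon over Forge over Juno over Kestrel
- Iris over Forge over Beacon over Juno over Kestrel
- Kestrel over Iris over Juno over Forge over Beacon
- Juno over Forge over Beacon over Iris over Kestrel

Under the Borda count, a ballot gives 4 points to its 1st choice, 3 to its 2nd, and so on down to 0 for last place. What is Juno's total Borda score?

Borda scores:
  Beacon: 0 + 3 + 2 + 0 + 2 = 7
  Juno: 3 + 1 + 1 + 2 + 4 = 11
  Kestrel: 1 + 0 + 0 + 4 + 0 = 5
  Iris: 4 + 4 + 4 + 3 + 1 = 16
  Forge: 2 + 2 + 3 + 1 + 3 = 11

11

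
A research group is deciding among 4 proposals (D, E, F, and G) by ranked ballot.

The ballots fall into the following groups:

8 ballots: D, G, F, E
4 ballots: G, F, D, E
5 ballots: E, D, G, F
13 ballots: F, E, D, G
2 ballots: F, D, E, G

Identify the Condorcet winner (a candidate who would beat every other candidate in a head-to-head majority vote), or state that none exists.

Head-to-head results (32 voters total):
D vs E: E wins 18–14.
D vs F: F wins 19–13.
D vs G: D wins 28–4.
E vs F: F wins 27–5.
E vs G: E wins 20–12.
F vs G: G wins 17–15.
No candidate beats all others: D beats G beats F beats D, a majority cycle.

None — there is no Condorcet winner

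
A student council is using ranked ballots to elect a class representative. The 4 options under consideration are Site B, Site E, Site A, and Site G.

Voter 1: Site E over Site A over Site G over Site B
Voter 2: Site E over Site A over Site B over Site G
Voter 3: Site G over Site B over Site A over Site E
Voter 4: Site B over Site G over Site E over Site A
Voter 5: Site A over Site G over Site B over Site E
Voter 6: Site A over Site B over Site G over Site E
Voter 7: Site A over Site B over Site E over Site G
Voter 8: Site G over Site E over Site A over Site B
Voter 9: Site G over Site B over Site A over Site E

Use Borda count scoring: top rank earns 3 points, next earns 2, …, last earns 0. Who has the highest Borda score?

Borda scores:
  Site B: 0 + 1 + 2 + 3 + 1 + 2 + 2 + 0 + 2 = 13
  Site E: 3 + 3 + 0 + 1 + 0 + 0 + 1 + 2 + 0 = 10
  Site A: 2 + 2 + 1 + 0 + 3 + 3 + 3 + 1 + 1 = 16
  Site G: 1 + 0 + 3 + 2 + 2 + 1 + 0 + 3 + 3 = 15
Site A has the highest total.

Site A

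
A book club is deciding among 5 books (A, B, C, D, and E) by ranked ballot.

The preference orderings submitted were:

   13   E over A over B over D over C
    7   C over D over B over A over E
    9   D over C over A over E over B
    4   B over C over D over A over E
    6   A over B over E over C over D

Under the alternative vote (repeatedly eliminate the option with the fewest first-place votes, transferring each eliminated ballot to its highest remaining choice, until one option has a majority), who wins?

C

Round 1: E 13, D 9, C 7, A 6, B 4. B has the fewest and is eliminated.
Round 2: E 13, C 11, D 9, A 6. A has the fewest and is eliminated.
Round 3: E 19, C 11, D 9. D has the fewest and is eliminated.
Round 4: C 20, E 19. C has a majority.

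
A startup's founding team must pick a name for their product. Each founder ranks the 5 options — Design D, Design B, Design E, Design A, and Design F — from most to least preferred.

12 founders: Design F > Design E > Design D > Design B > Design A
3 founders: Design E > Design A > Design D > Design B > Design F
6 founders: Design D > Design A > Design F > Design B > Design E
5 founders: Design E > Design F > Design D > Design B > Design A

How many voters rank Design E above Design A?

20

Ballots ranking Design E above Design A: 12+3+5 = 20.
Ballots ranking Design A above Design E: 6.
So 20 of 26 voters prefer Design E to Design A.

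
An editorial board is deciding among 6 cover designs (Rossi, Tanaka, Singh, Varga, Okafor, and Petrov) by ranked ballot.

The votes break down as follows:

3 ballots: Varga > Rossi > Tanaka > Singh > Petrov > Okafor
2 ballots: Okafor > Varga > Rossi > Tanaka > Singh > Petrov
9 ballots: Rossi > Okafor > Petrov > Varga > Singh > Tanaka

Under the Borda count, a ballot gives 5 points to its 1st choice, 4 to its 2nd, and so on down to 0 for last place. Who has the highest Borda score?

Rossi

Borda scores:
  Rossi: 3·4 + 2·3 + 9·5 = 63
  Tanaka: 3·3 + 2·2 + 9·0 = 13
  Singh: 3·2 + 2·1 + 9·1 = 17
  Varga: 3·5 + 2·4 + 9·2 = 41
  Okafor: 3·0 + 2·5 + 9·4 = 46
  Petrov: 3·1 + 2·0 + 9·3 = 30
Rossi has the highest total.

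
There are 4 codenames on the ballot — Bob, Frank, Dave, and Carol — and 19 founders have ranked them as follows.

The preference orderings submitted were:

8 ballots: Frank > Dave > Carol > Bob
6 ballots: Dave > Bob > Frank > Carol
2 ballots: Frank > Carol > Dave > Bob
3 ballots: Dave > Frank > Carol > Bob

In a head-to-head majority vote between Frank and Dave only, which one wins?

Ballots ranking Frank above Dave: 8+2 = 10.
Ballots ranking Dave above Frank: 6+3 = 9.
Frank wins the head-to-head, 10–9.

Frank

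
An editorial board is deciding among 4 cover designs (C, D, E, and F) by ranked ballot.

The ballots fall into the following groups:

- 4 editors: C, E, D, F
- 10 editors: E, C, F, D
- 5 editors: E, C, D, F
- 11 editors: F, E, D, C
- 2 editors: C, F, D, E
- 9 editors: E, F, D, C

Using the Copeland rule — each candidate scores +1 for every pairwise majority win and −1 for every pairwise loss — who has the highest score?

E

Pairwise results:
  C vs D: C wins 21–20.
  C vs E: E wins 35–6.
  C vs F: C wins 21–20.
  D vs E: E wins 39–2.
  D vs F: F wins 32–9.
  E vs F: E wins 28–13.
Copeland scores (wins − losses):
  C: 2 − 1 = 1
  D: 0 − 3 = -3
  E: 3 − 0 = 3
  F: 1 − 2 = -1
E has the best Copeland score.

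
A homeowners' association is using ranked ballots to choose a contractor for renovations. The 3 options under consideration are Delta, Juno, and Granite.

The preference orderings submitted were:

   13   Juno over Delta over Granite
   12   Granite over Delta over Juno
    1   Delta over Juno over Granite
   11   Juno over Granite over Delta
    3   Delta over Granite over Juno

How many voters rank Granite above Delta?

23

Ballots ranking Granite above Delta: 12+11 = 23.
Ballots ranking Delta above Granite: 13+1+3 = 17.
So 23 of 40 voters prefer Granite to Delta.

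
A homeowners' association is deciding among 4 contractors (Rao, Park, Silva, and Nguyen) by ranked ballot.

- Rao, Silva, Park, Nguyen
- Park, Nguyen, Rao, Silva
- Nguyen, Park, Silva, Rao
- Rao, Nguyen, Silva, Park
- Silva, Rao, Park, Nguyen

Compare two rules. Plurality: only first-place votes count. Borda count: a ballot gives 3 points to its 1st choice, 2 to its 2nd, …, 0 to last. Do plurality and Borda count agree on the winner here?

Plurality first-place counts: Rao 2, Park 1, Silva 1, Nguyen 1 → Rao.
Borda totals: Rao 9, Park 7, Silva 7, Nguyen 7 → Rao.
The two rules agree on Rao.

Yes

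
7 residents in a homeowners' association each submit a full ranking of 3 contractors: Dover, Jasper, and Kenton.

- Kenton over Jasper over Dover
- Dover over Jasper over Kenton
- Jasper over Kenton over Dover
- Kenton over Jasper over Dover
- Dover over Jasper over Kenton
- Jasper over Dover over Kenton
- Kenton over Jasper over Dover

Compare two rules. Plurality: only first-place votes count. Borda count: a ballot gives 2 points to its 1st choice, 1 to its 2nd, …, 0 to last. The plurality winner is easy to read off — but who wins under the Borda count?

Jasper

Plurality first-place counts: Dover 2, Jasper 2, Kenton 3 → Kenton.
Borda totals: Dover 5, Jasper 9, Kenton 7 → Jasper.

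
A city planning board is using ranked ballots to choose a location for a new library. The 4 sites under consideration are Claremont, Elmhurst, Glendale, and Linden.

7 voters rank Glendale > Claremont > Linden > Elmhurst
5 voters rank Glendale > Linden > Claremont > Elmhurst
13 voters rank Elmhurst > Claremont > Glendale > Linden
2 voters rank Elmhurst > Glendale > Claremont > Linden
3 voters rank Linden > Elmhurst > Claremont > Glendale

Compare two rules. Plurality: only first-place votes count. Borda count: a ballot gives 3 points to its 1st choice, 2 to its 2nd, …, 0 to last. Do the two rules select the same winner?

Plurality first-place counts: Claremont 0, Elmhurst 15, Glendale 12, Linden 3 → Elmhurst.
Borda totals: Claremont 50, Elmhurst 51, Glendale 53, Linden 26 → Glendale.
The two rules disagree: plurality picks Elmhurst, Borda picks Glendale.

No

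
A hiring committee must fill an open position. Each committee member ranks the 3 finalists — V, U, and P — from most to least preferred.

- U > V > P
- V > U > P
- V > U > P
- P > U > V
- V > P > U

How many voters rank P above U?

2

Ballots ranking P above U: 2.
Ballots ranking U above P: 3.
So 2 of 5 voters prefer P to U.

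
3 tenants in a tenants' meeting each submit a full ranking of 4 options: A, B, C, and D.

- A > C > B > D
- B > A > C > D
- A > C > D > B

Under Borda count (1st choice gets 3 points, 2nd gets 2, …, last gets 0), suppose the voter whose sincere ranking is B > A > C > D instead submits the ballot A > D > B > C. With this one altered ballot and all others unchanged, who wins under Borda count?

Borda totals with the altered ballot: A 9, B 2, C 4, D 3.
The winner is unchanged: still A.

A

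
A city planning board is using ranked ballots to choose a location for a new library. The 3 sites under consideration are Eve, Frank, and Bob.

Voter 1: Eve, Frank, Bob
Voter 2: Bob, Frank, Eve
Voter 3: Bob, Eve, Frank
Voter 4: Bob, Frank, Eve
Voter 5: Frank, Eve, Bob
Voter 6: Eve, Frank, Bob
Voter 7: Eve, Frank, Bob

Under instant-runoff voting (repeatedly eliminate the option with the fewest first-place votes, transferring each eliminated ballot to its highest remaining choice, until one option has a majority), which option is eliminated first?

Frank

Round 1: Eve 3, Bob 3, Frank 1. Frank has the fewest and is eliminated.
Round 2: Eve 4, Bob 3. Eve has a majority.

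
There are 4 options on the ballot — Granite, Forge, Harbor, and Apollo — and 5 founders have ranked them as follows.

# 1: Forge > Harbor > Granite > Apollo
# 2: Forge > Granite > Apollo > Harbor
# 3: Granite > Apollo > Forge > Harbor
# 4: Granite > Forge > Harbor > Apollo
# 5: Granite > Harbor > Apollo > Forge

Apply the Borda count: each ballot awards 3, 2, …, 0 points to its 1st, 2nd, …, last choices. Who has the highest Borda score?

Granite

Borda scores:
  Granite: 1 + 2 + 3 + 3 + 3 = 12
  Forge: 3 + 3 + 1 + 2 + 0 = 9
  Harbor: 2 + 0 + 0 + 1 + 2 = 5
  Apollo: 0 + 1 + 2 + 0 + 1 = 4
Granite has the highest total.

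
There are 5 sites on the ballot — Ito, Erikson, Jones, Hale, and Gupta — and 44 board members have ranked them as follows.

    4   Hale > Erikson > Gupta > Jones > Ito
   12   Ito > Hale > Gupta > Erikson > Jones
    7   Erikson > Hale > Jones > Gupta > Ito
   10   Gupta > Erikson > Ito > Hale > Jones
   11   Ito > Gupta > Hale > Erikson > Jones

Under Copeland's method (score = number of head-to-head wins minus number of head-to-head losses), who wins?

Pairwise results:
  Ito vs Erikson: Ito wins 23–21.
  Ito vs Jones: Ito wins 33–11.
  Ito vs Hale: Ito wins 33–11.
  Ito vs Gupta: Ito wins 23–21.
  Erikson vs Jones: Erikson wins 44–0.
  Erikson vs Hale: Hale wins 27–17.
  Erikson vs Gupta: Gupta wins 33–11.
  Jones vs Hale: Hale wins 44–0.
  Jones vs Gupta: Gupta wins 37–7.
  Hale vs Gupta: Hale wins 23–21.
Copeland scores (wins − losses):
  Ito: 4 − 0 = 4
  Erikson: 1 − 3 = -2
  Jones: 0 − 4 = -4
  Hale: 3 − 1 = 2
  Gupta: 2 − 2 = 0
Ito has the best Copeland score.

Ito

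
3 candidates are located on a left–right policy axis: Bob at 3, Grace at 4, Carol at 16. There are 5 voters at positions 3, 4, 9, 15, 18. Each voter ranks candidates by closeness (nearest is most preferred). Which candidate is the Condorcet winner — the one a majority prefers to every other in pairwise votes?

With single-peaked preferences on a line, the Condorcet winner is the candidate closest to the median voter.
The median voter (position 9) is closest to Grace at 4.
Check: Grace vs Bob — voters closer to Grace: 4 of 5.

Grace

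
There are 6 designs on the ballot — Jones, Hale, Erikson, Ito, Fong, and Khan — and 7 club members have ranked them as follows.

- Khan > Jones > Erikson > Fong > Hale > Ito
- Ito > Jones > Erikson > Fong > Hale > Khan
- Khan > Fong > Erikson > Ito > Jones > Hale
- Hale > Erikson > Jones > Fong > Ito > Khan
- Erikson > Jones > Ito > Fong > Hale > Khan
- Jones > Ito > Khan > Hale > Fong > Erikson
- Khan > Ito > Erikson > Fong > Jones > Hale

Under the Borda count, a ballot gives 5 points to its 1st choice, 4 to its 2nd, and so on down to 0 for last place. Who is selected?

Jones

Borda scores:
  Jones: 4 + 4 + 1 + 3 + 4 + 5 + 1 = 22
  Hale: 1 + 1 + 0 + 5 + 1 + 2 + 0 = 10
  Erikson: 3 + 3 + 3 + 4 + 5 + 0 + 3 = 21
  Ito: 0 + 5 + 2 + 1 + 3 + 4 + 4 = 19
  Fong: 2 + 2 + 4 + 2 + 2 + 1 + 2 = 15
  Khan: 5 + 0 + 5 + 0 + 0 + 3 + 5 = 18
Jones has the highest total.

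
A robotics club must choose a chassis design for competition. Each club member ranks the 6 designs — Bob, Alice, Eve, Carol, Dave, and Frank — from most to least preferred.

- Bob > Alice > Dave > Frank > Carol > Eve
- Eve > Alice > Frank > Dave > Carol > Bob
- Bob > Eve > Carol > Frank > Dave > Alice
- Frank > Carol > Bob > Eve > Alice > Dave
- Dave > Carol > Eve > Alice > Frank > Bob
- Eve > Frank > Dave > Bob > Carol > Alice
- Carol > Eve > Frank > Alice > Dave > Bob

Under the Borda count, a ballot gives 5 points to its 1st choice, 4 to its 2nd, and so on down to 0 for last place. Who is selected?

Borda scores:
  Bob: 5 + 0 + 5 + 3 + 0 + 2 + 0 = 15
  Alice: 4 + 4 + 0 + 1 + 2 + 0 + 2 = 13
  Eve: 0 + 5 + 4 + 2 + 3 + 5 + 4 = 23
  Carol: 1 + 1 + 3 + 4 + 4 + 1 + 5 = 19
  Dave: 3 + 2 + 1 + 0 + 5 + 3 + 1 = 15
  Frank: 2 + 3 + 2 + 5 + 1 + 4 + 3 = 20
Eve has the highest total.

Eve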